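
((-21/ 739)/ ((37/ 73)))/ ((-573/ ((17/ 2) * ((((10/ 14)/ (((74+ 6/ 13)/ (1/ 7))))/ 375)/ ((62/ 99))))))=48399/ 9972910824800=0.00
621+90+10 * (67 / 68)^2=1666277 / 2312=720.71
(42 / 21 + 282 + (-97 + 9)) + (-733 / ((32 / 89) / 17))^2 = 1229945523545 / 1024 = 1201118675.34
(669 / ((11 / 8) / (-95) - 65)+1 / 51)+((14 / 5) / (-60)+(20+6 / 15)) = 423476287 / 41999350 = 10.08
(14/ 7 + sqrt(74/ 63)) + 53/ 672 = sqrt(518)/ 21 + 1397/ 672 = 3.16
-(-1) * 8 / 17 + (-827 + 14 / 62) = -435462 / 527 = -826.30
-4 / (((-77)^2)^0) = -4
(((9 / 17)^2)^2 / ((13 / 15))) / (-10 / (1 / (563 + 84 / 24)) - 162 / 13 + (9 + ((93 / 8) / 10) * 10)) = -787320 / 49136323031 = -0.00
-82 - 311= -393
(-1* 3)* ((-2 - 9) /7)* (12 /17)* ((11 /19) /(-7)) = -0.28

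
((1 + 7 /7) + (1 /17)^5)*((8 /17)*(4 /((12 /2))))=45435440 /72412707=0.63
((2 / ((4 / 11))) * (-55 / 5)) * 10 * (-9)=5445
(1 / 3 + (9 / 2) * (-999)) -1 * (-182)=-25879 / 6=-4313.17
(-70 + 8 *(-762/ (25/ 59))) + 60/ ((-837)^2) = -84398481022/ 5838075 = -14456.56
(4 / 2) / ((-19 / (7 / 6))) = -7 / 57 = -0.12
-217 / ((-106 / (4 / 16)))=217 / 424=0.51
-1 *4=-4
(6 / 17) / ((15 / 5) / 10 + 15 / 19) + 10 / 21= 2190 / 2737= 0.80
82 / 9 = 9.11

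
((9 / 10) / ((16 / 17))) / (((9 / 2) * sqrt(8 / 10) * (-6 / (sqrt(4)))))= -17 * sqrt(5) / 480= -0.08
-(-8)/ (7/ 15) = 120/ 7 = 17.14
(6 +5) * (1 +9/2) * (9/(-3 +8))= 108.90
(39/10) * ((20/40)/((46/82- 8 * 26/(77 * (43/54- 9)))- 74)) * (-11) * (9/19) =5399805411/38854129420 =0.14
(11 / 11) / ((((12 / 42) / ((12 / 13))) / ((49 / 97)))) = 2058 / 1261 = 1.63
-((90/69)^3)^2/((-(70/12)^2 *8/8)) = 1049760000/7253758561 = 0.14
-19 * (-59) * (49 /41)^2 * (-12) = -32298252 /1681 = -19213.71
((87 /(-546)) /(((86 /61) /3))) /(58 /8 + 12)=-5307 /301301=-0.02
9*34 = 306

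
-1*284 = -284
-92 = -92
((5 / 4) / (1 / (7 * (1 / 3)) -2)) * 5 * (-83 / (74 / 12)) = 43575 / 814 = 53.53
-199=-199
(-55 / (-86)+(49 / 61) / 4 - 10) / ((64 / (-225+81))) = 864927 / 41968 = 20.61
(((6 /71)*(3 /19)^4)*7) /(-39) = -1134 /120286283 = -0.00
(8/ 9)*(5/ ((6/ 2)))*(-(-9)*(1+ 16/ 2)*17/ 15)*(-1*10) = -1360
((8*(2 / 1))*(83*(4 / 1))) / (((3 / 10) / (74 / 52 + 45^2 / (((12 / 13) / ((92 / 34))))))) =69702842240 / 663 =105132492.07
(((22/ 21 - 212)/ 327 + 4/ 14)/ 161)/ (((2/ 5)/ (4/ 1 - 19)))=30850/ 368529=0.08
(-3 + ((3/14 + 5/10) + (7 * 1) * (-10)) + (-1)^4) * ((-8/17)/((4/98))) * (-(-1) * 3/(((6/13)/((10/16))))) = 227045/68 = 3338.90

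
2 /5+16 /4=22 /5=4.40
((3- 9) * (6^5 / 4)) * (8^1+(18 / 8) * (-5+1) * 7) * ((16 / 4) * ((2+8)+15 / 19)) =526046400 / 19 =27686652.63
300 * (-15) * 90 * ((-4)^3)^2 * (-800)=1327104000000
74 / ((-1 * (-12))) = 37 / 6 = 6.17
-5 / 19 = -0.26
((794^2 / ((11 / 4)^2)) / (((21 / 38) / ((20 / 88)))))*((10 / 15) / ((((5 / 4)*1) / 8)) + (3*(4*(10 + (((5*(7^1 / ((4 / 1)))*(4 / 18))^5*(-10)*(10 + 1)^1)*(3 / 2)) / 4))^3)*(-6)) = 351560621697886447003414646235143851 / 6062736364170571008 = 57987120102324067.59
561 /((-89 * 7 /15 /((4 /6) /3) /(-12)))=22440 /623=36.02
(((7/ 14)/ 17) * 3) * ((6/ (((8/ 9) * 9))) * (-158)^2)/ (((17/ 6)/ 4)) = 674028/ 289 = 2332.28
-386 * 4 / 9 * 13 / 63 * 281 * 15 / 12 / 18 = -3525145 / 5103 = -690.80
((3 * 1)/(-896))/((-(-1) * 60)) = -1/17920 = -0.00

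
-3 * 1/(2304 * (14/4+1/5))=-5/14208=-0.00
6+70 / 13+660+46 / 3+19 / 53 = 687.08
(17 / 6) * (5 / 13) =85 / 78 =1.09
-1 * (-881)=881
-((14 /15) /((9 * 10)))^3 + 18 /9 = 615093407 /307546875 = 2.00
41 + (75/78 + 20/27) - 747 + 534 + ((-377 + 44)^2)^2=8632051845793/702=12296370150.70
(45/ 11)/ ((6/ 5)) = 3.41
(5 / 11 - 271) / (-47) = 2976 / 517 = 5.76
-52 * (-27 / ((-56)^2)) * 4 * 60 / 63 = 585 / 343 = 1.71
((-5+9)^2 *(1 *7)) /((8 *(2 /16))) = 112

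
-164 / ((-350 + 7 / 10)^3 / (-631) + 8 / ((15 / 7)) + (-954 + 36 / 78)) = -4035876000 / 1638738547723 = -0.00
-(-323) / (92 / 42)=6783 / 46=147.46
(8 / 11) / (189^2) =0.00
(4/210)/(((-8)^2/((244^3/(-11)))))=-453962/1155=-393.04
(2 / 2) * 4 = 4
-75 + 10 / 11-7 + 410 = 3618 / 11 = 328.91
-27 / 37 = -0.73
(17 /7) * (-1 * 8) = -136 /7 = -19.43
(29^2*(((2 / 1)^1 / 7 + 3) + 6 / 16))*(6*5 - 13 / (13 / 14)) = 344810 / 7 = 49258.57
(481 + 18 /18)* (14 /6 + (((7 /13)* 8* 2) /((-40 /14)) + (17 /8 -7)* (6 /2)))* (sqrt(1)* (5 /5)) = -5754839 /780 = -7378.00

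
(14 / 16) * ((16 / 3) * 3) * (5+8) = 182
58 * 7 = 406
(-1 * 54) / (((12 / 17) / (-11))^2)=-104907 / 8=-13113.38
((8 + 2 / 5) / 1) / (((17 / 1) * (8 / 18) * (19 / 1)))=189 / 3230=0.06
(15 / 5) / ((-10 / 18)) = -27 / 5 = -5.40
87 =87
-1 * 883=-883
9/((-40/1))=-9/40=-0.22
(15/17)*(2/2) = 15/17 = 0.88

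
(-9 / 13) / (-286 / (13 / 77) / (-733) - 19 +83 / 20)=131940 / 2389673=0.06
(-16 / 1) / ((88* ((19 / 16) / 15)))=-2.30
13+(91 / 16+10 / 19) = 5841 / 304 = 19.21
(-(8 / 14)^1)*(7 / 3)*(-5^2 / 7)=100 / 21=4.76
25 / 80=5 / 16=0.31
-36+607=571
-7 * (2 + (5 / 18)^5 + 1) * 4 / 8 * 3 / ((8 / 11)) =-436730833 / 10077696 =-43.34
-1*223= -223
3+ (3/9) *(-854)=-845/3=-281.67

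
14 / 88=7 / 44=0.16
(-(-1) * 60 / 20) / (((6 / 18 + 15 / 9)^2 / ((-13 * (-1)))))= 39 / 4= 9.75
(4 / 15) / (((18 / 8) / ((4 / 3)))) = 64 / 405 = 0.16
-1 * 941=-941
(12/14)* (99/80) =297/280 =1.06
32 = 32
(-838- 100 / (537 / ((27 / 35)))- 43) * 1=-1104073 / 1253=-881.14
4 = 4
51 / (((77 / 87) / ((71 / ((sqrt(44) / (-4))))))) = -630054* sqrt(11) / 847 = -2467.12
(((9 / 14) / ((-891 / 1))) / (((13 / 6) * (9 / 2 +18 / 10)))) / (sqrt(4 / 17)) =-5 * sqrt(17) / 189189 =-0.00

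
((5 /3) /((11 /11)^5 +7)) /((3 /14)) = 35 /36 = 0.97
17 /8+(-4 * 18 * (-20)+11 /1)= 11625 /8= 1453.12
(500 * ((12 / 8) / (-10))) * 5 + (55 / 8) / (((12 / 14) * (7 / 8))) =-2195 / 6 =-365.83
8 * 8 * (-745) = -47680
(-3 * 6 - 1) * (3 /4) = -57 /4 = -14.25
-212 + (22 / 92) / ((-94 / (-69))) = -39823 / 188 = -211.82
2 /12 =1 /6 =0.17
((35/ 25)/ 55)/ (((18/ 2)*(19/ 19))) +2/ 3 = 1657/ 2475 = 0.67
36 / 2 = 18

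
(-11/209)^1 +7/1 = 132/19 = 6.95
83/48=1.73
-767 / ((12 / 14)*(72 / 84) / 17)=-638911 / 36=-17747.53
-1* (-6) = 6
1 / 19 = 0.05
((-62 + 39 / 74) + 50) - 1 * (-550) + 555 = 80921 / 74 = 1093.53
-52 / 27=-1.93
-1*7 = -7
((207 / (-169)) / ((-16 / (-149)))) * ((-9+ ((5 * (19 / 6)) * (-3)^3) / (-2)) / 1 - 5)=-24643557 / 10816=-2278.44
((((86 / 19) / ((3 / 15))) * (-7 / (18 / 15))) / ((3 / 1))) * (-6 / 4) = 7525 / 114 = 66.01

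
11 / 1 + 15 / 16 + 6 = 287 / 16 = 17.94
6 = 6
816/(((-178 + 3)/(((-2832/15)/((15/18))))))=1056.42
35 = 35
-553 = -553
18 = 18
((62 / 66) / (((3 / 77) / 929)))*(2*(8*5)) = 16127440 / 9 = 1791937.78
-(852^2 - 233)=-725671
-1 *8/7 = -8/7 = -1.14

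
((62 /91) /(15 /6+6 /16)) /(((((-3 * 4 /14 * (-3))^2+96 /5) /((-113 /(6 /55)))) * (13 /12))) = -1740200 /198237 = -8.78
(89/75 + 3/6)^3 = 16194277/3375000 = 4.80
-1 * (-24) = 24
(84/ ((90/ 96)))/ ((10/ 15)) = 672/ 5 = 134.40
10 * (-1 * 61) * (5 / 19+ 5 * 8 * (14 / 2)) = -3248250 / 19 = -170960.53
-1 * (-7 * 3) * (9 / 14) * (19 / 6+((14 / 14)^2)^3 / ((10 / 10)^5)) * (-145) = -32625 / 4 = -8156.25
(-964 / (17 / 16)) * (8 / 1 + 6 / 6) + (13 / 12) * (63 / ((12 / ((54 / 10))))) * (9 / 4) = -44045199 / 5440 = -8096.54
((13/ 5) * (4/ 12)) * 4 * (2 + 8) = 104/ 3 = 34.67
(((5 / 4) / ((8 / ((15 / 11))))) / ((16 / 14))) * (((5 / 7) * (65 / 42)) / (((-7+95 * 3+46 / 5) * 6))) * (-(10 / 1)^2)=-1015625 / 84919296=-0.01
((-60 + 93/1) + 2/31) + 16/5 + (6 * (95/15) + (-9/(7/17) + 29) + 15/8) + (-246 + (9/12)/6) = -176413/1085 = -162.59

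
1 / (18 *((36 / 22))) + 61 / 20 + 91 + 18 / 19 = 95.03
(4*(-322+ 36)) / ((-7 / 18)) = 20592 / 7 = 2941.71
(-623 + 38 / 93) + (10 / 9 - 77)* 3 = -26358 / 31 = -850.26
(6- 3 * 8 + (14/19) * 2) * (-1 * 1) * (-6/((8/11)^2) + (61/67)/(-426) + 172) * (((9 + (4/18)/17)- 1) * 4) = 7060839822635/82971594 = 85099.48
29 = 29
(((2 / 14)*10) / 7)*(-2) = -20 / 49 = -0.41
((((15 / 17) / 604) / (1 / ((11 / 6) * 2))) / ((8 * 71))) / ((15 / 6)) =11 / 2916112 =0.00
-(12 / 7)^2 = -144 / 49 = -2.94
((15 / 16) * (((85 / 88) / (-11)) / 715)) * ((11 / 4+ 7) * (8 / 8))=-765 / 681472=-0.00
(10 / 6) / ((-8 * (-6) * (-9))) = -5 / 1296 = -0.00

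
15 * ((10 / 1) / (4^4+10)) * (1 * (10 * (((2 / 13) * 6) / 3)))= 3000 / 1729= 1.74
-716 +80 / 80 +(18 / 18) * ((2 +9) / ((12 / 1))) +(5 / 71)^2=-43196029 / 60492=-714.08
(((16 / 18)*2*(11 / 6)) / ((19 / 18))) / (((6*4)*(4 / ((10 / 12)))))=55 / 2052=0.03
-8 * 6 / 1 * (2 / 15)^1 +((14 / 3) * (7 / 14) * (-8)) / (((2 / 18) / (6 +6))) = -2022.40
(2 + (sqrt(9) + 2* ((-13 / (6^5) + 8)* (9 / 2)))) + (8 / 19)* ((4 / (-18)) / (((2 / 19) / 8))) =60371 / 864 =69.87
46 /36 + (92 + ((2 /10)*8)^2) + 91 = 84077 /450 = 186.84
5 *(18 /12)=15 /2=7.50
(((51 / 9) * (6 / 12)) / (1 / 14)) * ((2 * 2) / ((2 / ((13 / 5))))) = 3094 / 15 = 206.27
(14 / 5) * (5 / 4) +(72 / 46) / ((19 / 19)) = 233 / 46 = 5.07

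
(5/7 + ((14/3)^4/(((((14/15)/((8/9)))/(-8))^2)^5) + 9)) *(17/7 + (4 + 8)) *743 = 13201704173721309468553890292/3938980639167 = 3351553455848707.47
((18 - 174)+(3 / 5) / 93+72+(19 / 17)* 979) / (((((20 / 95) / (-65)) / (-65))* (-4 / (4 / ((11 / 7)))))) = -74787497330 / 5797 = -12901069.06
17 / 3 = 5.67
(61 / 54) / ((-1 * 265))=-61 / 14310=-0.00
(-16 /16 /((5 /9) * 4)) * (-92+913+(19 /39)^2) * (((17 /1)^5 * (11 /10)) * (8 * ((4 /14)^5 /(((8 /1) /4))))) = -312144134440864 /71009575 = -4395803.45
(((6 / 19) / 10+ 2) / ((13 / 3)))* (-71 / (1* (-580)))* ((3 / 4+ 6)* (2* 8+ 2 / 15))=44767701 / 7163000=6.25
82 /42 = 41 /21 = 1.95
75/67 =1.12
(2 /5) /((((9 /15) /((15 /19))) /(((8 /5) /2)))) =8 /19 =0.42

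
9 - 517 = -508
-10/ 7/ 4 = -5/ 14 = -0.36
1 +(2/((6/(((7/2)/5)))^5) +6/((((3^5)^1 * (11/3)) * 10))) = 4279864877/4276800000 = 1.00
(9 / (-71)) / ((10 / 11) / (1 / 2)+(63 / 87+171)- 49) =-957 / 940253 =-0.00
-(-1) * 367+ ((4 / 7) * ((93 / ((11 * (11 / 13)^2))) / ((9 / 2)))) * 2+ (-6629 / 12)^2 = 409919311565 / 1341648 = 305534.17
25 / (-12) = -25 / 12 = -2.08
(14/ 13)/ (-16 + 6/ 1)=-7/ 65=-0.11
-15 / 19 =-0.79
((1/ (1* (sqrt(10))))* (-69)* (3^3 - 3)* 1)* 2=-1656* sqrt(10)/ 5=-1047.35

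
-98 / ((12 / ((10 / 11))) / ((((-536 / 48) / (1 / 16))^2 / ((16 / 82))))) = -1214599.46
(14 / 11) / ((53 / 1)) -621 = -362029 / 583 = -620.98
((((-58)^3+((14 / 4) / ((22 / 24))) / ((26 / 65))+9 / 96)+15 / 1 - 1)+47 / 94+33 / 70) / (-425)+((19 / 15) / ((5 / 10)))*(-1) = 456.50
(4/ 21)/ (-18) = -2/ 189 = -0.01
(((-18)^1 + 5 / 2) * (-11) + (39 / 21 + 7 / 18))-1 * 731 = -35170 / 63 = -558.25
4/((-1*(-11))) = 4/11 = 0.36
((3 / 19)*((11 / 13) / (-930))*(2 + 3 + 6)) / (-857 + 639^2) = -121 / 31199518480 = -0.00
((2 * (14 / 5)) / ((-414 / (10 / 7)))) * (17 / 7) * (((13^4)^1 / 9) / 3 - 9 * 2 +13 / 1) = -1932968 / 39123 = -49.41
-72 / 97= -0.74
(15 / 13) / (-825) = -0.00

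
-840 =-840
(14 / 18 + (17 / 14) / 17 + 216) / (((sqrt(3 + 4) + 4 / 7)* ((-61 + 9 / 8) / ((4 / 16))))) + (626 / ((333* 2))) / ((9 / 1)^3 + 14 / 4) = 6022225118 / 76412625885-191261* sqrt(7) / 1409697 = -0.28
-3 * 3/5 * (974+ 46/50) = -219357/125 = -1754.86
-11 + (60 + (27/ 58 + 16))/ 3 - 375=-62729/ 174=-360.51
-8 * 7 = -56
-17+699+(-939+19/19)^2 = 880526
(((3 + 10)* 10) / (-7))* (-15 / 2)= 975 / 7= 139.29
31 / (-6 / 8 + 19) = 124 / 73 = 1.70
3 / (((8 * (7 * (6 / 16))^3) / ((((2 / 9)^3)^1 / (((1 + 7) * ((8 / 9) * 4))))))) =0.00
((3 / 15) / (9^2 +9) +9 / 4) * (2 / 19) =0.24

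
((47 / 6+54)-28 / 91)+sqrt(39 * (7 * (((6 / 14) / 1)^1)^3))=9 * sqrt(13) / 7+4799 / 78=66.16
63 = 63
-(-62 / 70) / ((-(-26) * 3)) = 31 / 2730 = 0.01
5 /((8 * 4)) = 5 /32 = 0.16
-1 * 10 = -10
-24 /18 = -4 /3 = -1.33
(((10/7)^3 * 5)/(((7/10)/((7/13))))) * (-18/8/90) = -1250/4459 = -0.28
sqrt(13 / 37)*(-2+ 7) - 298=-298+ 5*sqrt(481) / 37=-295.04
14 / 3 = 4.67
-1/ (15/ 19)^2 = -361/ 225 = -1.60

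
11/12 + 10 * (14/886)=1.07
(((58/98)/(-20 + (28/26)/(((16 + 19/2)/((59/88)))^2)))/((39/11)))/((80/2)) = -33465333/160375851685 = -0.00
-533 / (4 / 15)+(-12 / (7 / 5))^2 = -377355 / 196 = -1925.28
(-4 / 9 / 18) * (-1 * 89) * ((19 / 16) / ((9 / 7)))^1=11837 / 5832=2.03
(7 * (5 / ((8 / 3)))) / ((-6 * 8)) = -35 / 128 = -0.27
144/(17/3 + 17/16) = 6912/323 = 21.40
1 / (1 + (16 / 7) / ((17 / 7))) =17 / 33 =0.52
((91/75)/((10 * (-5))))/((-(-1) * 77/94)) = -611/20625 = -0.03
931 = 931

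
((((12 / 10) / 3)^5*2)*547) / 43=35008 / 134375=0.26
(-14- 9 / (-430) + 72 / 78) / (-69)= 72983 / 385710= 0.19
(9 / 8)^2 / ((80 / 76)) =1539 / 1280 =1.20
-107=-107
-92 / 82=-1.12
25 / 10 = 5 / 2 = 2.50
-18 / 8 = -9 / 4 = -2.25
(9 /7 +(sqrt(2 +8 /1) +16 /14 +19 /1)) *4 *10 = 40 *sqrt(10) +6000 /7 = 983.63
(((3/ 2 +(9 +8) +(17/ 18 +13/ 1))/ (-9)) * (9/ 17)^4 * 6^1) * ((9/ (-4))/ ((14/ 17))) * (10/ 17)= 1596510/ 584647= 2.73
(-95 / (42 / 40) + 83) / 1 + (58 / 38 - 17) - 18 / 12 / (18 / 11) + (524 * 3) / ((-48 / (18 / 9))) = -47543 / 532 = -89.37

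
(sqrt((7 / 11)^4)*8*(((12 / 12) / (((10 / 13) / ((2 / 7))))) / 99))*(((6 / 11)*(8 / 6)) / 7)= 832 / 658845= 0.00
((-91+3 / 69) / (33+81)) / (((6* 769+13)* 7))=-1046 / 42461979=-0.00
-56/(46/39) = -1092/23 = -47.48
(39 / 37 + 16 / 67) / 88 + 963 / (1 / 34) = 7142735989 / 218152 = 32742.01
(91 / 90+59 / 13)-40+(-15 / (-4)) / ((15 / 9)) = -75349 / 2340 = -32.20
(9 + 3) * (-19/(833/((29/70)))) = -0.11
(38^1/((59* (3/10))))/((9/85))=32300/1593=20.28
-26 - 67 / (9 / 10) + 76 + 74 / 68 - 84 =-107.36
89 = 89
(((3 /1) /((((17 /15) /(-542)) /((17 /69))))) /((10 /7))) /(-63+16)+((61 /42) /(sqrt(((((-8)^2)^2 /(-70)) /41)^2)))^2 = 1028353628329 /163225534464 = 6.30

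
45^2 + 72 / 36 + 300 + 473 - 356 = 2444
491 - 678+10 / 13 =-2421 / 13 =-186.23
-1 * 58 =-58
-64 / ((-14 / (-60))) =-1920 / 7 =-274.29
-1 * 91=-91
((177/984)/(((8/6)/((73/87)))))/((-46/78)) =-0.19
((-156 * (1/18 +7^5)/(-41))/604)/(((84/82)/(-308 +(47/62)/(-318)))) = -23882532661325/750233232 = -31833.48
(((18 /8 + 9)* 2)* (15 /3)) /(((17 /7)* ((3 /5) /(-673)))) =-51959.56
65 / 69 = 0.94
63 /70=9 /10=0.90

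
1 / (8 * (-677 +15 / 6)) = -1 / 5396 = -0.00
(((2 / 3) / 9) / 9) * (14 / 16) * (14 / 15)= 0.01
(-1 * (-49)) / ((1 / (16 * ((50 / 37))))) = 39200 / 37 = 1059.46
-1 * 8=-8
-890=-890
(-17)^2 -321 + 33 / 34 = -1055 / 34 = -31.03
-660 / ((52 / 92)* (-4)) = 3795 / 13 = 291.92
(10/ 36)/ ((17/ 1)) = 5/ 306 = 0.02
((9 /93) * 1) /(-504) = -1 /5208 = -0.00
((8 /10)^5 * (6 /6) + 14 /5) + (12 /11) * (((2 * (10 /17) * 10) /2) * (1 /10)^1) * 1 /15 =1852738 /584375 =3.17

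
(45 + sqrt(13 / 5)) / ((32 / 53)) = 77.20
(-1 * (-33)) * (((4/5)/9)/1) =44/15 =2.93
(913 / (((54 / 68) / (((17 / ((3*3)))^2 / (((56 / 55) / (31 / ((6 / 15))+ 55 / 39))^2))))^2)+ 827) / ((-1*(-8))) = 289419169785141484260602554639297 / 3482235033849158565888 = 83113048651.75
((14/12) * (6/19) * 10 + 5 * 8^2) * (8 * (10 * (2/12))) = 82000/19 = 4315.79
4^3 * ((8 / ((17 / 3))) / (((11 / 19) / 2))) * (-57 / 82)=-216.97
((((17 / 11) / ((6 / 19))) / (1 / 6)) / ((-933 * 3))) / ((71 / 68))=-21964 / 2186019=-0.01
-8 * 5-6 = -46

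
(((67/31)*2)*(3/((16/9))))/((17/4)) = 1809/1054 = 1.72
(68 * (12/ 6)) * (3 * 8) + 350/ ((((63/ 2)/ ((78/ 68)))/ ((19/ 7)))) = 3298.59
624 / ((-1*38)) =-312 / 19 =-16.42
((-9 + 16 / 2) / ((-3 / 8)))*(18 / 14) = 24 / 7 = 3.43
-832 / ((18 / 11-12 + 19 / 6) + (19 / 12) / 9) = 988416 / 8341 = 118.50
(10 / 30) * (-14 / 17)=-14 / 51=-0.27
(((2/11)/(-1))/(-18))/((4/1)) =1/396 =0.00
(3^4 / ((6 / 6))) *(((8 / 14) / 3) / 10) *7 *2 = 108 / 5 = 21.60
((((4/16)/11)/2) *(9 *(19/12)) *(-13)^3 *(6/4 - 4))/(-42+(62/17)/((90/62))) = -479000925/21266432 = -22.52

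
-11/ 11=-1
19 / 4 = 4.75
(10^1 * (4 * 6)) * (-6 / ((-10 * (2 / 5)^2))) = 900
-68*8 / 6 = -272 / 3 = -90.67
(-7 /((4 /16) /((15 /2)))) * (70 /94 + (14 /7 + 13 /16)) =-280875 /376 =-747.01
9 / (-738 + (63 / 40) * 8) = -5 / 403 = -0.01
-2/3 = -0.67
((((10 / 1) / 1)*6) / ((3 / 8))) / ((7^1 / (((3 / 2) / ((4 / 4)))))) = 240 / 7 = 34.29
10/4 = 5/2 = 2.50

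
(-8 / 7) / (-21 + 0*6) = 8 / 147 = 0.05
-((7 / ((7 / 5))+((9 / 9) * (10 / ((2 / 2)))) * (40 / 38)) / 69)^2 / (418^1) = -87025 / 718425378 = -0.00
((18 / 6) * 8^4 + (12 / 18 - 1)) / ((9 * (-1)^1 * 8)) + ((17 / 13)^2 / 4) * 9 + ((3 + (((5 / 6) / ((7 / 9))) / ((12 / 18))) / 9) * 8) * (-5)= -75114311 / 255528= -293.96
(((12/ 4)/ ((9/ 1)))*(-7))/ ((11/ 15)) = -35/ 11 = -3.18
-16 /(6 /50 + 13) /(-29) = 50 /1189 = 0.04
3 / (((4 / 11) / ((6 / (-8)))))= -99 / 16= -6.19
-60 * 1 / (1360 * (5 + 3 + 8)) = -3 / 1088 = -0.00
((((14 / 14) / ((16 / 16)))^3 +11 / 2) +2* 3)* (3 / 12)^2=25 / 32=0.78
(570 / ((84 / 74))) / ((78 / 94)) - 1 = 164932 / 273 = 604.15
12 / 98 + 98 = 4808 / 49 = 98.12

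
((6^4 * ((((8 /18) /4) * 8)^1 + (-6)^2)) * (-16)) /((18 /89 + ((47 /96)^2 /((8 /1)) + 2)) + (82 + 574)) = -5019298430976 /4319182841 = -1162.09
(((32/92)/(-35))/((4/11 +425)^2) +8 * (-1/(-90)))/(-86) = -7049554846/6820448527935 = -0.00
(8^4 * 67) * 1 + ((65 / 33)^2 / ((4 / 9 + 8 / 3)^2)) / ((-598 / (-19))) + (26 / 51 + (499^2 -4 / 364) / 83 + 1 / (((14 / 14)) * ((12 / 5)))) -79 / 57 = 1265786205439452689 / 4562516902944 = 277431.57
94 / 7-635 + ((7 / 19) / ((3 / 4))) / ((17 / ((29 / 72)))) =-621.56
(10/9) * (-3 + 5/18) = -245/81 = -3.02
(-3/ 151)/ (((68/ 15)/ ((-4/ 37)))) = 45/ 94979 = 0.00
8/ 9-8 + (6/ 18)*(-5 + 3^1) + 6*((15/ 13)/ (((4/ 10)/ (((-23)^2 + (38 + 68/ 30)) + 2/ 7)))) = 8067035/ 819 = 9849.86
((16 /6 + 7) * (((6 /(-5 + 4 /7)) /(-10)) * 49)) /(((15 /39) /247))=31939817 /775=41212.67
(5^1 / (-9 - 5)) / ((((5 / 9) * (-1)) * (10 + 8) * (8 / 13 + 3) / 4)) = 13 / 329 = 0.04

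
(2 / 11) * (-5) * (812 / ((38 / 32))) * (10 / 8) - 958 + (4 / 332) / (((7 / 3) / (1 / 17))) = -3581616867 / 2064293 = -1735.03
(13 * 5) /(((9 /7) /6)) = 910 /3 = 303.33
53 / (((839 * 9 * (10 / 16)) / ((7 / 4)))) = 742 / 37755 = 0.02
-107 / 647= -0.17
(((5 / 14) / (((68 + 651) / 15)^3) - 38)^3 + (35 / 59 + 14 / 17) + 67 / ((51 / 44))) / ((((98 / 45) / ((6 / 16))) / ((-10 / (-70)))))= -1045828649122648478589061700471585400885 / 775638139928255812181477333107944064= -1348.35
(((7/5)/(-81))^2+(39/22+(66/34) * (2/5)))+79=5002682411/61345350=81.55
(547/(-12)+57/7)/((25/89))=-55981/420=-133.29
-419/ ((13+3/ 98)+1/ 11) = -31.93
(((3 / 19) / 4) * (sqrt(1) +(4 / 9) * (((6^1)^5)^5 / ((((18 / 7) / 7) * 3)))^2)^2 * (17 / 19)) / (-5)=-4462101644342746692283308026851917082783295493149486634862138300503372897189939 / 7220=-618019618330020317490762900000000000000000000000000000000000000000000000000.00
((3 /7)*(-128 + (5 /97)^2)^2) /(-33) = -1450403522929 /6816754637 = -212.77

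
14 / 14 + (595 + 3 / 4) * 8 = 4767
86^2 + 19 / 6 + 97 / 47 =2087147 / 282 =7401.23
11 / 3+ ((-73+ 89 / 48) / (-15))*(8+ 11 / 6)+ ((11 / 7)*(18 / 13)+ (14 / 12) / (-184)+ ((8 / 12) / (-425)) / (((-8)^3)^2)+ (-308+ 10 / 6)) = -799136976607637 / 3147979161600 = -253.86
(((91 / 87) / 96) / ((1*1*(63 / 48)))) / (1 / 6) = 13 / 261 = 0.05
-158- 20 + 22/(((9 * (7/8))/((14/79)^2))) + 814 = 35728412/56169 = 636.09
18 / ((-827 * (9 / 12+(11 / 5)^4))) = -0.00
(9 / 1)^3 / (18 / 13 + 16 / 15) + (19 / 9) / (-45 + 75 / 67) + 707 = 6351431983 / 6323940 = 1004.35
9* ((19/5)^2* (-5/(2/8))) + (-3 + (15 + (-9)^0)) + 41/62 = -801517/310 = -2585.54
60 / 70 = 6 / 7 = 0.86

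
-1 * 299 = -299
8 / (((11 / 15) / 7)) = 840 / 11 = 76.36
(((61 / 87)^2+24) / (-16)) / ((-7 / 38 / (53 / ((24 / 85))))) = 15867344315 / 10172736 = 1559.79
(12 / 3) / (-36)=-1 / 9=-0.11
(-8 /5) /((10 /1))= -4 /25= -0.16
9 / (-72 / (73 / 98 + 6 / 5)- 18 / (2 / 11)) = -953 / 14403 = -0.07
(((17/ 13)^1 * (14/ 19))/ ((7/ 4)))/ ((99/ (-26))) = -272/ 1881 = -0.14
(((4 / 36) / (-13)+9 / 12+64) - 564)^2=54593724409 / 219024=249259.10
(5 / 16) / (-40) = -1 / 128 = -0.01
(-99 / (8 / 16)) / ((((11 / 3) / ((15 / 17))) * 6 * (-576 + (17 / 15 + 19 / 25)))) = 10125 / 731986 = 0.01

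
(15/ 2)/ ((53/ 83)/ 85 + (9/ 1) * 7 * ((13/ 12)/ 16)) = 3386400/ 1929407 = 1.76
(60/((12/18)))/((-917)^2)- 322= -270766168/840889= -322.00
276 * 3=828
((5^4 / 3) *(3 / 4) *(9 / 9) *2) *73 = 45625 / 2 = 22812.50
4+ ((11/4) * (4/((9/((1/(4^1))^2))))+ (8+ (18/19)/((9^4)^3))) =115206843393473/9539842121136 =12.08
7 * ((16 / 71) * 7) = 784 / 71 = 11.04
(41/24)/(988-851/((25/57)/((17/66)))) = 11275/3222324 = 0.00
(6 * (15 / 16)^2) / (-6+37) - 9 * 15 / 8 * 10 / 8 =-83025 / 3968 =-20.92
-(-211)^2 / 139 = -44521 / 139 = -320.29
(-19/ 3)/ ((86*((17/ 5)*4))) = -95/ 17544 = -0.01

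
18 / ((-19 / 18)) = -324 / 19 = -17.05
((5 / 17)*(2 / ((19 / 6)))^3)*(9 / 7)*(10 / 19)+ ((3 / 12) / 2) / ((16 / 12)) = 0.14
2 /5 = 0.40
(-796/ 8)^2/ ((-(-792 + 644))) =39601/ 592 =66.89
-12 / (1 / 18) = -216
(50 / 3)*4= 200 / 3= 66.67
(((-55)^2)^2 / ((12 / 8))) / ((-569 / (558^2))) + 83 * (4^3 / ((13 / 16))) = -24692803394552 / 7397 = -3338218655.48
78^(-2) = 1 / 6084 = 0.00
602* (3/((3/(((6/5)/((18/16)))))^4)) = 39452672/1366875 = 28.86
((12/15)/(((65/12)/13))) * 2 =96/25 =3.84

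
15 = 15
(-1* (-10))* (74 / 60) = 37 / 3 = 12.33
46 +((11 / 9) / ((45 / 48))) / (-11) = 6194 / 135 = 45.88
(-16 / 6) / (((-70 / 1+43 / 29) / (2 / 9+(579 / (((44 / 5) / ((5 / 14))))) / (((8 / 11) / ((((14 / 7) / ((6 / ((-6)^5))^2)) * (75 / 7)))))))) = 118979011102736 / 2628801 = 45259801.37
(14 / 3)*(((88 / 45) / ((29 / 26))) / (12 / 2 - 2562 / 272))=-4356352 / 1820475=-2.39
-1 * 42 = -42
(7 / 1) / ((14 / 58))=29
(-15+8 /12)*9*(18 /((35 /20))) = -9288 /7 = -1326.86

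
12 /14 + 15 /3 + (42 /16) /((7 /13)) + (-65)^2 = 237201 /56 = 4235.73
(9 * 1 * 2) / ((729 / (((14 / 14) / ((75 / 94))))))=188 / 6075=0.03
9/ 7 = 1.29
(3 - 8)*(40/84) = -50/21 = -2.38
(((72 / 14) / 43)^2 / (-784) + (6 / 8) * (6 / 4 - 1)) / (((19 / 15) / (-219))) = -43748641215 / 674796248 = -64.83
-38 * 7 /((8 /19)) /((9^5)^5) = -2527 /2871591950767410355080996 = -0.00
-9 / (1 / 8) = -72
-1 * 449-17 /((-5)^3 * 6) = -448.98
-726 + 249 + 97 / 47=-22322 / 47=-474.94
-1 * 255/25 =-51/5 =-10.20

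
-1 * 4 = -4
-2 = -2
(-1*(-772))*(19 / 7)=14668 / 7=2095.43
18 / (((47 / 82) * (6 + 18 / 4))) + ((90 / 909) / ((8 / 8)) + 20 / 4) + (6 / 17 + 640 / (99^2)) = 47105411417 / 5536516293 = 8.51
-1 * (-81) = 81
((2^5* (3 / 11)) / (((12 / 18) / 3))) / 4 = 108 / 11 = 9.82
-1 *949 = -949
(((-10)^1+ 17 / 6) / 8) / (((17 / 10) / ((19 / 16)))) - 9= -62837 / 6528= -9.63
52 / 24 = 13 / 6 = 2.17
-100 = -100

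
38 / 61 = 0.62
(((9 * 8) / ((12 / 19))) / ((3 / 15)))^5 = 60169205700000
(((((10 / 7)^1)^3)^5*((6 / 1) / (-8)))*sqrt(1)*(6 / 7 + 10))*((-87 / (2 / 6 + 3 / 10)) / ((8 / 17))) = 16638750000000000000 / 33232930569601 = 500670.56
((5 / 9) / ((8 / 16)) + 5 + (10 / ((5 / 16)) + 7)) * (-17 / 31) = -6902 / 279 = -24.74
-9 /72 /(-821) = 1 /6568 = 0.00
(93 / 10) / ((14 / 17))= 1581 / 140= 11.29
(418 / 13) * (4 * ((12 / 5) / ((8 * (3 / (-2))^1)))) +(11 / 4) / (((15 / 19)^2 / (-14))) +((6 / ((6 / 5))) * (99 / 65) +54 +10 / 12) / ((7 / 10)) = 1.72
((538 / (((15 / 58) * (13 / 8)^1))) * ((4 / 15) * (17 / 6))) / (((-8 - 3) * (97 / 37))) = -314037056 / 9362925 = -33.54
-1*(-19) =19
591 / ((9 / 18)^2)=2364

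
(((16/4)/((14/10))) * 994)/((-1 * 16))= -355/2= -177.50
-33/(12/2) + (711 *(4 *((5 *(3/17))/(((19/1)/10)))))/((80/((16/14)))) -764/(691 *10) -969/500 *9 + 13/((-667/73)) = -2921804253007/521044058500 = -5.61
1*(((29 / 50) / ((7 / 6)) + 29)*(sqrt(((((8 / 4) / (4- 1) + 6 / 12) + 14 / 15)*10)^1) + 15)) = 5162*sqrt(21) / 175 + 15486 / 35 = 577.63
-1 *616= -616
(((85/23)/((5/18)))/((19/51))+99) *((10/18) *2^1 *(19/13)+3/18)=2740679/11362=241.21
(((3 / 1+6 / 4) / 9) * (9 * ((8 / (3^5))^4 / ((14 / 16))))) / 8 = 2048 / 2711943423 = 0.00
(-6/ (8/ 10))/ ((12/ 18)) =-45/ 4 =-11.25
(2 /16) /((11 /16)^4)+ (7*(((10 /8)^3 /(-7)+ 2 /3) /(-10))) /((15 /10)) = 15964999 /42166080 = 0.38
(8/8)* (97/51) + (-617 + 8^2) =-28106/51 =-551.10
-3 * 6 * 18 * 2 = -648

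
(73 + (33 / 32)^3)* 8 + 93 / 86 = 104594507 / 176128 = 593.86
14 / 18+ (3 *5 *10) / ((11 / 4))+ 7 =6170 / 99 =62.32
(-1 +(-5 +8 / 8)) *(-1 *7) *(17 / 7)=85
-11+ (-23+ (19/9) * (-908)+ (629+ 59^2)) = 19432/9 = 2159.11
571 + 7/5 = 2862/5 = 572.40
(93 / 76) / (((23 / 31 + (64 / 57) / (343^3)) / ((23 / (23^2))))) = 349018346943 / 4867129430012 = 0.07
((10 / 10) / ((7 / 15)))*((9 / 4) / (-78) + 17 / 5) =7.22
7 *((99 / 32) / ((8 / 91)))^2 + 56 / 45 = 25569725531 / 2949120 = 8670.29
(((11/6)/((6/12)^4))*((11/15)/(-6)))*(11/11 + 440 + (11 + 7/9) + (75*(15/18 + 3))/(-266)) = -52337945/32319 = -1619.42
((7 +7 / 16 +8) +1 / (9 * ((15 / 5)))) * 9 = 6685 / 48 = 139.27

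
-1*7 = -7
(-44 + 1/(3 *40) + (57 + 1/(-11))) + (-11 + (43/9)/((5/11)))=49217/3960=12.43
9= 9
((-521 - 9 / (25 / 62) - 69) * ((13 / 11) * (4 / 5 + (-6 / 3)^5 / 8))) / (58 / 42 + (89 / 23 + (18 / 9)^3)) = 174.76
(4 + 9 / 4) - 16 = -39 / 4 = -9.75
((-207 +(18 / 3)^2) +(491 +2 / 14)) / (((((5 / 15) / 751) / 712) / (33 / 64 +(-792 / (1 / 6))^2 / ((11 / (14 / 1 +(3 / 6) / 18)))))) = 118310707863233523 / 8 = 14788838482904190.38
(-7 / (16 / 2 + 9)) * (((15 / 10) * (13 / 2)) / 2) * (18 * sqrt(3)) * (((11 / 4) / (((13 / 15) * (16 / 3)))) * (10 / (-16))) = 23.27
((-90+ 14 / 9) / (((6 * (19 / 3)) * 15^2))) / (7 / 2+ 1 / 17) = -13532 / 4655475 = -0.00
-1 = -1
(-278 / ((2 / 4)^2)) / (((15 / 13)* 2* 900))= -1807 / 3375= -0.54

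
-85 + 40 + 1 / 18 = -809 / 18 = -44.94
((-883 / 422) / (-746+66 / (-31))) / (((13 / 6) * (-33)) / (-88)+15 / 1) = 0.00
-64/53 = -1.21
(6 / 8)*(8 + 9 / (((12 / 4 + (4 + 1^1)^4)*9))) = 15075 / 2512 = 6.00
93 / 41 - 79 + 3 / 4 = -12461 / 164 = -75.98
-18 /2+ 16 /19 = -8.16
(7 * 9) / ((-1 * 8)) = -7.88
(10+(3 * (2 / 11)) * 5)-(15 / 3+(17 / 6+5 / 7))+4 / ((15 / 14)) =6093 / 770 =7.91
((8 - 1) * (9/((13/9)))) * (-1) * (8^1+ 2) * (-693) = 3929310/13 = 302254.62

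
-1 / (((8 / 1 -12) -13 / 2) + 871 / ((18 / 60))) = -6 / 17357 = -0.00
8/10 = 4/5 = 0.80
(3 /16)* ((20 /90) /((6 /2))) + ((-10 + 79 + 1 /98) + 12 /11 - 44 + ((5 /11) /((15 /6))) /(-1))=1006415 /38808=25.93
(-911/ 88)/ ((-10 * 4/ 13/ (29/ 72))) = 343447/ 253440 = 1.36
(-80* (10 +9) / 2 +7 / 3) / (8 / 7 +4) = -15911 / 108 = -147.32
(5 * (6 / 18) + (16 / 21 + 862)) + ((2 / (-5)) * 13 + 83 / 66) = 1987723 / 2310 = 860.49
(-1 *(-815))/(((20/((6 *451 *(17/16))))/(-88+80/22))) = -9884157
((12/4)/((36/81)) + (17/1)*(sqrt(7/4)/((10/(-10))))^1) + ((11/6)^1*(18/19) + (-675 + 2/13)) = -688.85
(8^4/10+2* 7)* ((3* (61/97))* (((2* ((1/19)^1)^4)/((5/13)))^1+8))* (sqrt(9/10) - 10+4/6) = -18857772121104/316028425+3030713376606* sqrt(10)/1580142125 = -53605.88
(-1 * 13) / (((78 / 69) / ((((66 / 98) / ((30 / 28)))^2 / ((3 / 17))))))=-94622 / 3675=-25.75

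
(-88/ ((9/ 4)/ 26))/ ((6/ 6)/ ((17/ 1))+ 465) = -2.19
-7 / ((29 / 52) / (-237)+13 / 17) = -209508 / 22817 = -9.18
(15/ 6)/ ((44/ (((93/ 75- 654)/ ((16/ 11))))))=-16319/ 640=-25.50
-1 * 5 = -5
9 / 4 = 2.25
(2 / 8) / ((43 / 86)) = 0.50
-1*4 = -4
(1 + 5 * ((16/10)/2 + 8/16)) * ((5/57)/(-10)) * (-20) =25/19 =1.32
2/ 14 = 1/ 7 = 0.14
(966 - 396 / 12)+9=942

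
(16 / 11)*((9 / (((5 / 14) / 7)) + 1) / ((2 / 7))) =49672 / 55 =903.13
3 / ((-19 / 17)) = -2.68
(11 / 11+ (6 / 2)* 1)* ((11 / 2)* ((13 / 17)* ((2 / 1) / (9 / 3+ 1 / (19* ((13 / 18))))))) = 12844 / 1173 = 10.95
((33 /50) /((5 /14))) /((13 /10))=462 /325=1.42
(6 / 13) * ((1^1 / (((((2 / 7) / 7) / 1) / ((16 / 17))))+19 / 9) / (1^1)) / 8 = 3851 / 2652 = 1.45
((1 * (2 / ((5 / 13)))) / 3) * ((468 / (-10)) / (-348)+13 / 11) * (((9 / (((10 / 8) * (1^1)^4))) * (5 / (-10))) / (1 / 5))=-327522 / 7975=-41.07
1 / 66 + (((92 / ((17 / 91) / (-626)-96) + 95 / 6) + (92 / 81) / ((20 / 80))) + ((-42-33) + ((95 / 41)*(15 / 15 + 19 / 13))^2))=-31887995362883080 / 1384268800776147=-23.04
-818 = -818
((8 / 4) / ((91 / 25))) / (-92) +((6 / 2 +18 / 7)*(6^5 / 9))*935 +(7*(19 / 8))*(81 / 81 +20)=10766803367 / 2392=4501171.98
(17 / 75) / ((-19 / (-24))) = 0.29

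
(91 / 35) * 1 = 13 / 5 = 2.60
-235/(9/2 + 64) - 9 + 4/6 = -11.76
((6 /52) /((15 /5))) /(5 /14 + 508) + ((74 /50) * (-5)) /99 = -310892 /4163445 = -0.07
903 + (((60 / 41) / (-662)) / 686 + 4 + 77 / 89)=376112121065 / 414281917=907.87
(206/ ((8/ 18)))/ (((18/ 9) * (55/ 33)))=2781/ 20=139.05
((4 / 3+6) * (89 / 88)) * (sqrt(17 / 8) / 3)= 89 * sqrt(34) / 144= 3.60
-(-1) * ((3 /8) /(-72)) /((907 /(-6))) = 1 /29024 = 0.00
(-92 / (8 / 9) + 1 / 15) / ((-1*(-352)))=-3103 / 10560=-0.29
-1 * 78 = -78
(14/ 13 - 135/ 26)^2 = 16.94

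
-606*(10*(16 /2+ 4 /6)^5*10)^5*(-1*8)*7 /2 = 13391927825250646826871534528919827906560000000000 /282429536481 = 47416881364855292225442520000000000000.00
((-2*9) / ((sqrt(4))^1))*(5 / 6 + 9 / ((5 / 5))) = -177 / 2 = -88.50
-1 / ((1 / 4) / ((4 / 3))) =-16 / 3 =-5.33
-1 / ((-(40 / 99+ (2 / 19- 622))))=-1881 / 1169024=-0.00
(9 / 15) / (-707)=-3 / 3535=-0.00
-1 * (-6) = 6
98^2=9604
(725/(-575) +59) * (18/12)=1992/23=86.61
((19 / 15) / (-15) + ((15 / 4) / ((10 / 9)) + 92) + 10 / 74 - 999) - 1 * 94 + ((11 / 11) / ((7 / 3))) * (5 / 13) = -6044899859 / 6060600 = -997.41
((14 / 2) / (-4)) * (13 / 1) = -91 / 4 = -22.75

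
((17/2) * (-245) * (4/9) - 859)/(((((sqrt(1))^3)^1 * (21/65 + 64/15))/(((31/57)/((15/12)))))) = -25890332/153045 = -169.17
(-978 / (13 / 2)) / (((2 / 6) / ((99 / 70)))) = -638.39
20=20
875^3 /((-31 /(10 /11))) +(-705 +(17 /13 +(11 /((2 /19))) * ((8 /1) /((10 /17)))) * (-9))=-435748614022 /22165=-19659310.36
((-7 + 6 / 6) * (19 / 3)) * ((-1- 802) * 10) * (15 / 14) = 2288550 / 7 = 326935.71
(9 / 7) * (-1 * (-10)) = 90 / 7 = 12.86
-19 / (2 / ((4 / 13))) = -38 / 13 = -2.92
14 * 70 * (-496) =-486080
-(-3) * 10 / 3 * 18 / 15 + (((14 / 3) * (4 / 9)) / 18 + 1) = 3187 / 243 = 13.12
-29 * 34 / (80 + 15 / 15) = -986 / 81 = -12.17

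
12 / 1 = 12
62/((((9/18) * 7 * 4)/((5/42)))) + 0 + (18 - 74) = -16309/294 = -55.47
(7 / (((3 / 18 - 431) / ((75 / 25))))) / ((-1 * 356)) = 63 / 460130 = 0.00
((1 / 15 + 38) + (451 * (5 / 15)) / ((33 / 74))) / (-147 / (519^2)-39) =-505291307 / 52526130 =-9.62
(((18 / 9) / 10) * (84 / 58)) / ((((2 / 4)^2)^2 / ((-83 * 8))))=-446208 / 145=-3077.30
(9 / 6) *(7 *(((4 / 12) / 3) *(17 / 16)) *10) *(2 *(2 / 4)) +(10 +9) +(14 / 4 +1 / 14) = 11749 / 336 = 34.97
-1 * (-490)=490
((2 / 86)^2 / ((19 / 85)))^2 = 7225 / 1234187161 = 0.00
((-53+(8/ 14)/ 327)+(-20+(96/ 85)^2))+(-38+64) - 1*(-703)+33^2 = 28879977949/ 16538025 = 1746.28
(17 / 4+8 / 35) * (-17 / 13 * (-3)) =31977 / 1820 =17.57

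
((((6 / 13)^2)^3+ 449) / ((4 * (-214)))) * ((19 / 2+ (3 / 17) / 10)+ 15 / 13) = -3194576464178 / 570697762115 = -5.60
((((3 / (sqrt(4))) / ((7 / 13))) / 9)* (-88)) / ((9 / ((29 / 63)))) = -16588 / 11907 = -1.39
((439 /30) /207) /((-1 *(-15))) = 439 /93150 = 0.00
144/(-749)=-144/749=-0.19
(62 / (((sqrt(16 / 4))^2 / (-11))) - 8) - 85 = -527 / 2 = -263.50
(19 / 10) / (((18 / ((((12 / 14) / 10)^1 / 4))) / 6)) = 19 / 1400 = 0.01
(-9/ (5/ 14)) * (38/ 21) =-45.60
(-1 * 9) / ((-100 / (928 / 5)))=2088 / 125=16.70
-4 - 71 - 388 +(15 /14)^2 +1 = -90327 /196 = -460.85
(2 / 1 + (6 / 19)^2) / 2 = 379 / 361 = 1.05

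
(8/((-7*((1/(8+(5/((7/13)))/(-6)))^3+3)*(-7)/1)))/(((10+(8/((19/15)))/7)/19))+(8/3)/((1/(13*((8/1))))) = 28056459354228/101130575525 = 277.43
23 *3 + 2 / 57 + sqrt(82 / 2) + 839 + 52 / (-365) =sqrt(41) + 18888706 / 20805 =914.30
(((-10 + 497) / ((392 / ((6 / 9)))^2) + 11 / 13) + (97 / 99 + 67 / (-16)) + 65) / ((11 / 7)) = 258083491 / 6474468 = 39.86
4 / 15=0.27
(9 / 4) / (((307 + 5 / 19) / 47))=2679 / 7784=0.34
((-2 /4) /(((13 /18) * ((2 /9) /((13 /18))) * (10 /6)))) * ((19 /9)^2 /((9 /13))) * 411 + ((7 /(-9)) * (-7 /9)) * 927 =-180667 /60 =-3011.12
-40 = -40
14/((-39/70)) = -980/39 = -25.13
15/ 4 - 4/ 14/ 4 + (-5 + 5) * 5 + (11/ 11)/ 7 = 3.82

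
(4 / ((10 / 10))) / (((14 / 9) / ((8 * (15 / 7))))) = 2160 / 49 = 44.08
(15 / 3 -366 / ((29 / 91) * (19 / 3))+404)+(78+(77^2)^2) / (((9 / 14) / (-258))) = -23320719380753 / 1653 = -14108118197.67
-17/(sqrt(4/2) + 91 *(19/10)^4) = -2016065870000/140640685542521 + 1700000000 *sqrt(2)/140640685542521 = -0.01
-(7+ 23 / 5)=-58 / 5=-11.60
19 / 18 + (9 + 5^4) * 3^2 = 102727 / 18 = 5707.06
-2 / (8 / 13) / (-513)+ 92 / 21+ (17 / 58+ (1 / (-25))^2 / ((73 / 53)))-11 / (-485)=8672350976021 / 1843520647500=4.70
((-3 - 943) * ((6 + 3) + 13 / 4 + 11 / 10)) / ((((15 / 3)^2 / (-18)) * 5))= 1136619 / 625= 1818.59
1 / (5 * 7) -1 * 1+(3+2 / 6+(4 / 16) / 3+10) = 5227 / 420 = 12.45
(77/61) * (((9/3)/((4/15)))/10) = 1.42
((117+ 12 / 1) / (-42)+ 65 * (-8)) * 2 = -7323 / 7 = -1046.14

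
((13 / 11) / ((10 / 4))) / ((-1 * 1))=-0.47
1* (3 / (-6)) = -1 / 2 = -0.50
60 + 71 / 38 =2351 / 38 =61.87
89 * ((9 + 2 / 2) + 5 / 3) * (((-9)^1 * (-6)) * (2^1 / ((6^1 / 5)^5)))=9734375 / 216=45066.55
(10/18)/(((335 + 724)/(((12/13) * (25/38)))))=250/784719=0.00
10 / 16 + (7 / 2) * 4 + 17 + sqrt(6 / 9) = sqrt(6) / 3 + 253 / 8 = 32.44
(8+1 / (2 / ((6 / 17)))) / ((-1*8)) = -139 / 136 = -1.02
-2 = -2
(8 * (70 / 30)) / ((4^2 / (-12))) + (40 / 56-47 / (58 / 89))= -34675 / 406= -85.41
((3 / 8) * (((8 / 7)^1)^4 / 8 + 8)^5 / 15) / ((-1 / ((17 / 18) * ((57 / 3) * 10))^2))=-194455224071287359808000000 / 6463173570106572081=-30086647.37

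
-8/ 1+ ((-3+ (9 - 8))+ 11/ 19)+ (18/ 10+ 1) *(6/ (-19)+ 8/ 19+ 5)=463/ 95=4.87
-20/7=-2.86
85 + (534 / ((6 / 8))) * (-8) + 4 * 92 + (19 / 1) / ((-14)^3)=-14386811 / 2744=-5243.01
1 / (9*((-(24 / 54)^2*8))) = -9 / 128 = -0.07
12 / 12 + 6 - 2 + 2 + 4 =11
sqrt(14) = 3.74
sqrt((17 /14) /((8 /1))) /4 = sqrt(119) /112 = 0.10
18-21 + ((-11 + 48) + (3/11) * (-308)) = -50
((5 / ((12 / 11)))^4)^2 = 83733937890625 / 429981696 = 194738.38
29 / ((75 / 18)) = 174 / 25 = 6.96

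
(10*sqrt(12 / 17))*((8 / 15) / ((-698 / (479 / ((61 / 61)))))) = -7664*sqrt(51) / 17799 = -3.07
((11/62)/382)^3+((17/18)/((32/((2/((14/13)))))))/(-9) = -5734393122713/941582176743096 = -0.01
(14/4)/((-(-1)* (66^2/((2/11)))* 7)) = 1/47916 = 0.00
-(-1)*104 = 104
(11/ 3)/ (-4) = -11/ 12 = -0.92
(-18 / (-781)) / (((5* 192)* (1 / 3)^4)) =243 / 124960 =0.00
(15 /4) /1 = 15 /4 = 3.75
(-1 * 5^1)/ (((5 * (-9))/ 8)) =8/ 9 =0.89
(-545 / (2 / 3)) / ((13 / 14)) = -11445 / 13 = -880.38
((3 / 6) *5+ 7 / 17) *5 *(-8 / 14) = -990 / 119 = -8.32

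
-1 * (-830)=830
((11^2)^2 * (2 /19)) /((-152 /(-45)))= 658845 /1444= 456.26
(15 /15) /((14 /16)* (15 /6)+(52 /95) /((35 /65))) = 10640 /34091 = 0.31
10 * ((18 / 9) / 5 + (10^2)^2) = 100004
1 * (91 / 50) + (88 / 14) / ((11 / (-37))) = -19.32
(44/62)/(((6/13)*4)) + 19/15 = 3071/1860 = 1.65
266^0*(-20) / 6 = -10 / 3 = -3.33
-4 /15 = -0.27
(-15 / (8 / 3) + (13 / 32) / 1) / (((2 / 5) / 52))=-10855 / 16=-678.44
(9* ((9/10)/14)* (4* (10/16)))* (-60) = -1215/14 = -86.79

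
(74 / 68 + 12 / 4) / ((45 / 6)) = 139 / 255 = 0.55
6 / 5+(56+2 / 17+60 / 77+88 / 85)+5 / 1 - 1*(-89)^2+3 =-7853.87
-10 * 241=-2410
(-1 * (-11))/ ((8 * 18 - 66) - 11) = 11/ 67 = 0.16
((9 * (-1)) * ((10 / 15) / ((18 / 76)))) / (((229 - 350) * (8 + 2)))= 38 / 1815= 0.02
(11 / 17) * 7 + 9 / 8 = 769 / 136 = 5.65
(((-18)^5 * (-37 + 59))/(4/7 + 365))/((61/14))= -1357969536/52033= -26098.24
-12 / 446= -6 / 223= -0.03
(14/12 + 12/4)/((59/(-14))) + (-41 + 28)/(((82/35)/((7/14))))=-109235/29028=-3.76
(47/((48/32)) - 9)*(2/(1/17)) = 2278/3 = 759.33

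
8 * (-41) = -328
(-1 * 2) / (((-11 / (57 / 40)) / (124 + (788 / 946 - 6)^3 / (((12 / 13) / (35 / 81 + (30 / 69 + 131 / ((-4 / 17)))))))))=233735500148218894 / 10843237408905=21555.88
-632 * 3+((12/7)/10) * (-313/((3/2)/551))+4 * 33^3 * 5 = 24399688/35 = 697133.94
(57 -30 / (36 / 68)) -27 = -80 / 3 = -26.67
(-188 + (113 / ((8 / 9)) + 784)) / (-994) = -5785 / 7952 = -0.73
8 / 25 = 0.32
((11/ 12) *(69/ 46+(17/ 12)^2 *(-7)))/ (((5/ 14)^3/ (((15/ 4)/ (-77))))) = 88543/ 7200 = 12.30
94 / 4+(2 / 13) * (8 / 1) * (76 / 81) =51923 / 2106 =24.65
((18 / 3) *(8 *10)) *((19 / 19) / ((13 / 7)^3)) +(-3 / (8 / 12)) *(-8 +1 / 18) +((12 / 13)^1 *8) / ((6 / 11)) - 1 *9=115.23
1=1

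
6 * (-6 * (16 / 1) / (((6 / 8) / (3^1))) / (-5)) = 2304 / 5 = 460.80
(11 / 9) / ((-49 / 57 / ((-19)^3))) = 1433531 / 147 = 9751.91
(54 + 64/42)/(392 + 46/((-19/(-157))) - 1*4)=11077/153237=0.07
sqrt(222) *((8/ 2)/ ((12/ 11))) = 11 *sqrt(222)/ 3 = 54.63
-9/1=-9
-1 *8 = -8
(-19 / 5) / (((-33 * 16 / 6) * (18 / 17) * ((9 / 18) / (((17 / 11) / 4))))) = 5491 / 174240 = 0.03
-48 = -48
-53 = -53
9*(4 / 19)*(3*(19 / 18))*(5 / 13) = 30 / 13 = 2.31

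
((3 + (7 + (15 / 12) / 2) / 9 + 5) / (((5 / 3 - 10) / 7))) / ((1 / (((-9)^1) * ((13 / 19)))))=173901 / 3800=45.76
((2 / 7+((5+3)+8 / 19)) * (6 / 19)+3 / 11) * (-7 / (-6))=28003 / 7942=3.53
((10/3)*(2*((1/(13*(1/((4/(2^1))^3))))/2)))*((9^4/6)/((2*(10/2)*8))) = 729/26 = 28.04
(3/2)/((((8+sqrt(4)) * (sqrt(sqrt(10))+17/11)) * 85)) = -1331 * sqrt(10)/2096300 - 3179/2096300+2057 * 10^(1/4)/2096300+14641 * 10^(3/4)/35637100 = 0.00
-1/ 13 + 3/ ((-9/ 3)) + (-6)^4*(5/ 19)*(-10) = -842666/ 247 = -3411.60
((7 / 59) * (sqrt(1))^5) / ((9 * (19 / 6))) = 14 / 3363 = 0.00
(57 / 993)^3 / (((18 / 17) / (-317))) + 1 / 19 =-49535431 / 12402524322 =-0.00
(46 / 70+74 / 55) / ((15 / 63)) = 8.41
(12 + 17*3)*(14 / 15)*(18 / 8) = 1323 / 10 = 132.30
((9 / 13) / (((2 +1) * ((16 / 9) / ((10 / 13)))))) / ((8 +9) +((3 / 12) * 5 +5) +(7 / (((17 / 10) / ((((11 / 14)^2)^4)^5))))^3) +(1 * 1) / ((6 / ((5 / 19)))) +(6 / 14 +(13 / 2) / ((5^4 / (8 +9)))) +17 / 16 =16524689456081363663070317867144727157877152942606013890248710126406087770395164292651418908613187008998274027276689629398404159294354672639507758347 / 9629627682916307344590136340843119997297313116982897428573166207611440147166785573313005690095742829482254956017448958152518660414263278222351790000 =1.72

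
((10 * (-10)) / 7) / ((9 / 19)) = -1900 / 63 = -30.16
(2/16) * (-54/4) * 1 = -27/16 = -1.69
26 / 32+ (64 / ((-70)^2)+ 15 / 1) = 310181 / 19600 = 15.83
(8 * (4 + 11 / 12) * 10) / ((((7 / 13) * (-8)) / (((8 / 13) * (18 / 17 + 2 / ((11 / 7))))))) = -131.01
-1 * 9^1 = -9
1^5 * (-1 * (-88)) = 88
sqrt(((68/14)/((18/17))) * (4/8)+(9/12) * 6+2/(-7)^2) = sqrt(3014)/21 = 2.61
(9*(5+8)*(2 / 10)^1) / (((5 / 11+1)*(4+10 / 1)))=1.15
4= 4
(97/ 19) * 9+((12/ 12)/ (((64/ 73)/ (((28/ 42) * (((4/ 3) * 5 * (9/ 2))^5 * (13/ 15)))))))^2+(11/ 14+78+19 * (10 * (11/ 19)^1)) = 68218414966468689/ 266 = 256460206640859.73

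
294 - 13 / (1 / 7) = 203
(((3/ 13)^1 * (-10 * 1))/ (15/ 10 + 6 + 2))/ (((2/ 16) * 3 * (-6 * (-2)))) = -40/ 741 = -0.05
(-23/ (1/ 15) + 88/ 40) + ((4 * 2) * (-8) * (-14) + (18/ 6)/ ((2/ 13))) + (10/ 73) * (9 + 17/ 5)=419311/ 730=574.40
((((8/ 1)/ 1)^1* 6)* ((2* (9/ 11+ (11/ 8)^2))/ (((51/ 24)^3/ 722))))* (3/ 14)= 4192.79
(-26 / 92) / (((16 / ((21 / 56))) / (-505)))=19695 / 5888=3.34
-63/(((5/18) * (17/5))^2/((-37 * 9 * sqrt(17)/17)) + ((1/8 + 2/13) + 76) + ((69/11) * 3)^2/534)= -4423641826575339642410136/5402600648561822589679669 - 154001547811114187184 * sqrt(17)/5402600648561822589679669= -0.82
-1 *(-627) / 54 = 11.61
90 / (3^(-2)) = 810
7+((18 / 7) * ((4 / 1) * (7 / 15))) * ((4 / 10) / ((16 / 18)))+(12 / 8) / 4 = 1907 / 200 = 9.54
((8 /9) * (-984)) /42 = -1312 /63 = -20.83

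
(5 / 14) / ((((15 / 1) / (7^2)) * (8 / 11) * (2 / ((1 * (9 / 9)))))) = 77 / 96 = 0.80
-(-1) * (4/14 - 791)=-790.71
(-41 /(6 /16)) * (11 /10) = -1804 /15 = -120.27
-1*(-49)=49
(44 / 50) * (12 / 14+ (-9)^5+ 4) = -9092798 / 175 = -51958.85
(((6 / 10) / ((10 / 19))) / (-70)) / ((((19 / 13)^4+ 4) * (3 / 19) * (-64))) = 10310521 / 54782560000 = 0.00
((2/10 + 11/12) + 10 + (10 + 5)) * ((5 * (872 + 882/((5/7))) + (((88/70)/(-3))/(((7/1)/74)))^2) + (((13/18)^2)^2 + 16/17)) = 1771706017577969831/6427208088000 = 275657.17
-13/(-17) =13/17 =0.76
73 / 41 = 1.78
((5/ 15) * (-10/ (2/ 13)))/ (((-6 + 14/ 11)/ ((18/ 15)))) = 11/ 2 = 5.50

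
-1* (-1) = 1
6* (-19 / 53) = -114 / 53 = -2.15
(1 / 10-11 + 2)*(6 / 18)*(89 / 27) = -7921 / 810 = -9.78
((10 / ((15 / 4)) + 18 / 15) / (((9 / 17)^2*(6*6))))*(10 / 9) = 8381 / 19683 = 0.43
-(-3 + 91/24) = -19/24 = -0.79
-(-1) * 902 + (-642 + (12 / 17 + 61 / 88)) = 391053 / 1496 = 261.40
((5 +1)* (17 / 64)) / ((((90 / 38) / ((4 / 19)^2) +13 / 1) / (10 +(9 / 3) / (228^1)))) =38811 / 161576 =0.24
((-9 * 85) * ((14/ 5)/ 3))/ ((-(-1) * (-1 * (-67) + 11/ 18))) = -12852/ 1217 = -10.56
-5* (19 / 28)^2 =-1805 / 784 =-2.30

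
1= 1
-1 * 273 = -273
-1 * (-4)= 4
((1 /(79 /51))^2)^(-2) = 38950081 /6765201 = 5.76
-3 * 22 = -66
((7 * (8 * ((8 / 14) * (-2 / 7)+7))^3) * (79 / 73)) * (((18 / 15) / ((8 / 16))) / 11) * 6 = 21897471283200 / 13496021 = 1622513.13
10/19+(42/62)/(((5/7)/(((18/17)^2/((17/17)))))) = 1352882/851105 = 1.59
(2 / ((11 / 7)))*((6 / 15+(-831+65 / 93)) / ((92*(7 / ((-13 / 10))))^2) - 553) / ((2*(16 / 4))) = -666549630611 / 7576338000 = -87.98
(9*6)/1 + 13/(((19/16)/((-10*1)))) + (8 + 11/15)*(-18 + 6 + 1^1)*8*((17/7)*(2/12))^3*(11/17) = -233454251/2639385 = -88.45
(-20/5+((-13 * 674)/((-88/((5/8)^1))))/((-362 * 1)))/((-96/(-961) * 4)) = -510868561/48930816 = -10.44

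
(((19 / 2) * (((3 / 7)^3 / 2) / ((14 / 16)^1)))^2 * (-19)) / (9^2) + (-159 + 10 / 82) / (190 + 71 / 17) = -671801474222 / 780213932141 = -0.86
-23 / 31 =-0.74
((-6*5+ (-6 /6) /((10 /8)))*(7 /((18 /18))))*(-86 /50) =46354 /125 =370.83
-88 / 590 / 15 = -0.01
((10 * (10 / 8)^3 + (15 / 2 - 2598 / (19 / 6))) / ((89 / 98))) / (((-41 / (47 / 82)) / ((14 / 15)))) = 7776464101 / 682217040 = 11.40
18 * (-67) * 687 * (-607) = 502912854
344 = 344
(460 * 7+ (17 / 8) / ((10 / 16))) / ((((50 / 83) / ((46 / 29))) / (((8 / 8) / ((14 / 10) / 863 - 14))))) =-26552225639 / 43792175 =-606.32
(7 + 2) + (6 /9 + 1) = 32 /3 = 10.67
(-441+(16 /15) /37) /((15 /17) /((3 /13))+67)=-4160563 /668220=-6.23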